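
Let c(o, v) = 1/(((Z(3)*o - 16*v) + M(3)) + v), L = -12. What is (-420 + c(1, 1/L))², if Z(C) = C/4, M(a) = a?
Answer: 4405801/25 ≈ 1.7623e+5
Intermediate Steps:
Z(C) = C/4 (Z(C) = C*(¼) = C/4)
c(o, v) = 1/(3 - 15*v + 3*o/4) (c(o, v) = 1/(((((¼)*3)*o - 16*v) + 3) + v) = 1/(((3*o/4 - 16*v) + 3) + v) = 1/(((-16*v + 3*o/4) + 3) + v) = 1/((3 - 16*v + 3*o/4) + v) = 1/(3 - 15*v + 3*o/4))
(-420 + c(1, 1/L))² = (-420 + 4/(3*(4 + 1 - 20/(-12))))² = (-420 + 4/(3*(4 + 1 - 20*(-1/12))))² = (-420 + 4/(3*(4 + 1 + 5/3)))² = (-420 + 4/(3*(20/3)))² = (-420 + (4/3)*(3/20))² = (-420 + ⅕)² = (-2099/5)² = 4405801/25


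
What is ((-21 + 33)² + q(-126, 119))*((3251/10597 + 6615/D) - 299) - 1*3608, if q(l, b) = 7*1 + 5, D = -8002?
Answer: -2134052899378/42398597 ≈ -50333.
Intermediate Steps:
q(l, b) = 12 (q(l, b) = 7 + 5 = 12)
((-21 + 33)² + q(-126, 119))*((3251/10597 + 6615/D) - 299) - 1*3608 = ((-21 + 33)² + 12)*((3251/10597 + 6615/(-8002)) - 299) - 1*3608 = (12² + 12)*((3251*(1/10597) + 6615*(-1/8002)) - 299) - 3608 = (144 + 12)*((3251/10597 - 6615/8002) - 299) - 3608 = 156*(-44084653/84797194 - 299) - 3608 = 156*(-25398445659/84797194) - 3608 = -1981078761402/42398597 - 3608 = -2134052899378/42398597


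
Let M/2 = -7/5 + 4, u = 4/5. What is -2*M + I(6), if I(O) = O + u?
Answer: -18/5 ≈ -3.6000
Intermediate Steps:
u = ⅘ (u = 4*(⅕) = ⅘ ≈ 0.80000)
M = 26/5 (M = 2*(-7/5 + 4) = 2*(13/5) = 26/5 ≈ 5.2000)
I(O) = ⅘ + O (I(O) = O + ⅘ = ⅘ + O)
-2*M + I(6) = -2*26/5 + (⅘ + 6) = -52/5 + 34/5 = -18/5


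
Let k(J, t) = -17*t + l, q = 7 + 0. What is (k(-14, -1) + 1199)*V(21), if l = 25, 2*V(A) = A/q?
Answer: 3723/2 ≈ 1861.5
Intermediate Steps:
q = 7
V(A) = A/14 (V(A) = (A/7)/2 = A/14)
k(J, t) = 25 - 17*t (k(J, t) = -17*t + 25 = 25 - 17*t)
(k(-14, -1) + 1199)*V(21) = ((25 - 17*(-1)) + 1199)*((1/14)*21) = ((25 + 17) + 1199)*(3/2) = (42 + 1199)*(3/2) = 1241*(3/2) = 3723/2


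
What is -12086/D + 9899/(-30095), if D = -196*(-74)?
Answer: -253651633/218248940 ≈ -1.1622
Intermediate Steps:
D = 14504
-12086/D + 9899/(-30095) = -12086/14504 + 9899/(-30095) = -12086*1/14504 + 9899*(-1/30095) = -6043/7252 - 9899/30095 = -253651633/218248940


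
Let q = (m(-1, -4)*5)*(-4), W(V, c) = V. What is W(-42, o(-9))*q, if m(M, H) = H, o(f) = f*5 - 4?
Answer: -3360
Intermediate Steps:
o(f) = -4 + 5*f (o(f) = 5*f - 4 = -4 + 5*f)
q = 80 (q = -4*5*(-4) = -20*(-4) = 80)
W(-42, o(-9))*q = -42*80 = -3360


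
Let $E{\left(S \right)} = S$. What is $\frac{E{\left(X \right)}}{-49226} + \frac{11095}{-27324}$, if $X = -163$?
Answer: $- \frac{1661683}{4125924} \approx -0.40274$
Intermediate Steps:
$\frac{E{\left(X \right)}}{-49226} + \frac{11095}{-27324} = - \frac{163}{-49226} + \frac{11095}{-27324} = \left(-163\right) \left(- \frac{1}{49226}\right) + 11095 \left(- \frac{1}{27324}\right) = \frac{1}{302} - \frac{11095}{27324} = - \frac{1661683}{4125924}$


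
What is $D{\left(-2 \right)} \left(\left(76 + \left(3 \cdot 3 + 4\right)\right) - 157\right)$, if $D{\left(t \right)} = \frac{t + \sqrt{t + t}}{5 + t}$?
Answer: $\frac{136}{3} - \frac{136 i}{3} \approx 45.333 - 45.333 i$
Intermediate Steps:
$D{\left(t \right)} = \frac{t + \sqrt{2} \sqrt{t}}{5 + t}$ ($D{\left(t \right)} = \frac{t + \sqrt{2 t}}{5 + t} = \frac{t + \sqrt{2} \sqrt{t}}{5 + t}$)
$D{\left(-2 \right)} \left(\left(76 + \left(3 \cdot 3 + 4\right)\right) - 157\right) = \frac{-2 + \sqrt{2} \sqrt{-2}}{5 - 2} \left(\left(76 + \left(3 \cdot 3 + 4\right)\right) - 157\right) = \frac{-2 + \sqrt{2} i \sqrt{2}}{3} \left(\left(76 + \left(9 + 4\right)\right) - 157\right) = \frac{-2 + 2 i}{3} \left(\left(76 + 13\right) - 157\right) = \left(- \frac{2}{3} + \frac{2 i}{3}\right) \left(89 - 157\right) = \left(- \frac{2}{3} + \frac{2 i}{3}\right) \left(-68\right) = \frac{136}{3} - \frac{136 i}{3}$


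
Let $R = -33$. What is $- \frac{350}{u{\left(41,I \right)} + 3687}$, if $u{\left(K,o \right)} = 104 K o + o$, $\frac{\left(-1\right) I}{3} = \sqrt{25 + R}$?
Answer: $- \frac{430150}{441096723} - \frac{2985500 i \sqrt{2}}{441096723} \approx -0.00097518 - 0.0095719 i$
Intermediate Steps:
$I = - 6 i \sqrt{2}$ ($I = - 3 \sqrt{25 - 33} = - 3 \sqrt{-8} = - 3 \cdot 2 i \sqrt{2} = - 6 i \sqrt{2} \approx - 8.4853 i$)
$u{\left(K,o \right)} = o + 104 K o$ ($u{\left(K,o \right)} = 104 K o + o = o + 104 K o$)
$- \frac{350}{u{\left(41,I \right)} + 3687} = - \frac{350}{- 6 i \sqrt{2} \left(1 + 104 \cdot 41\right) + 3687} = - \frac{350}{- 6 i \sqrt{2} \left(1 + 4264\right) + 3687} = - \frac{350}{- 6 i \sqrt{2} \cdot 4265 + 3687} = - \frac{350}{- 25590 i \sqrt{2} + 3687} = - \frac{350}{3687 - 25590 i \sqrt{2}}$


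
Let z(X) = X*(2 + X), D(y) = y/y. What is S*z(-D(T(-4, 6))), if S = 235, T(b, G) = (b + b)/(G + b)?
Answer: -235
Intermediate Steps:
T(b, G) = 2*b/(G + b) (T(b, G) = (2*b)/(G + b) = 2*b/(G + b))
D(y) = 1
S*z(-D(T(-4, 6))) = 235*((-1*1)*(2 - 1*1)) = 235*(-(2 - 1)) = 235*(-1*1) = 235*(-1) = -235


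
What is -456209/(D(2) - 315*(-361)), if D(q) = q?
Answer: -456209/113717 ≈ -4.0118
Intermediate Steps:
-456209/(D(2) - 315*(-361)) = -456209/(2 - 315*(-361)) = -456209/(2 + 113715) = -456209/113717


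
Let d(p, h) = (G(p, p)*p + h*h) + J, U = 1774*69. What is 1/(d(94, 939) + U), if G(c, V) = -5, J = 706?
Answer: 1/1004363 ≈ 9.9566e-7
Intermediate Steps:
U = 122406
d(p, h) = 706 + h² - 5*p (d(p, h) = (-5*p + h*h) + 706 = (-5*p + h²) + 706 = (h² - 5*p) + 706 = 706 + h² - 5*p)
1/(d(94, 939) + U) = 1/((706 + 939² - 5*94) + 122406) = 1/((706 + 881721 - 470) + 122406) = 1/(881957 + 122406) = 1/1004363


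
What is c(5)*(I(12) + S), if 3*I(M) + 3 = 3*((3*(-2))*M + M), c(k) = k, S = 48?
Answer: -65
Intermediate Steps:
I(M) = -1 - 5*M (I(M) = -1 + (3*((3*(-2))*M + M))/3 = -1 + (3*(-6*M + M))/3 = -1 + (3*(-5*M))/3 = -1 + (-15*M)/3 = -1 - 5*M)
c(5)*(I(12) + S) = 5*((-1 - 5*12) + 48) = 5*((-1 - 60) + 48) = 5*(-61 + 48) = 5*(-13) = -65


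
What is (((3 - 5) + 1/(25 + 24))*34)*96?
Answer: -316608/49 ≈ -6461.4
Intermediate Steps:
(((3 - 5) + 1/(25 + 24))*34)*96 = ((-2 + 1/49)*34)*96 = -97/49*34*96 = -3298/49*96 = -316608/49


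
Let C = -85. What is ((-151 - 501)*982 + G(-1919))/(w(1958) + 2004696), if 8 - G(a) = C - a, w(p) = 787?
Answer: -642090/2005483 ≈ -0.32017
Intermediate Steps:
G(a) = 93 + a (G(a) = 8 - (-85 - a) = 8 + (85 + a) = 93 + a)
((-151 - 501)*982 + G(-1919))/(w(1958) + 2004696) = ((-151 - 501)*982 + (93 - 1919))/(787 + 2004696) = (-652*982 - 1826)/2005483 = (-640264 - 1826)*(1/2005483) = -642090*1/2005483 = -642090/2005483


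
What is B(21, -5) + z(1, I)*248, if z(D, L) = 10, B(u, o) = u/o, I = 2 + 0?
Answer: 12379/5 ≈ 2475.8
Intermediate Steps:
I = 2
B(21, -5) + z(1, I)*248 = 21/(-5) + 10*248 = 21*(-1/5) + 2480 = -21/5 + 2480 = 12379/5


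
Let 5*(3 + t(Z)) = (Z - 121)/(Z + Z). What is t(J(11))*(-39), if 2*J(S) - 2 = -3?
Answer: -8307/10 ≈ -830.70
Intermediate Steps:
J(S) = -½ (J(S) = 1 + (½)*(-3) = 1 - 3/2 = -½)
t(Z) = -3 + (-121 + Z)/(10*Z) (t(Z) = -3 + ((Z - 121)/(Z + Z))/5 = -3 + ((-121 + Z)/((2*Z)))/5 = -3 + ((-121 + Z)*(1/(2*Z)))/5 = -3 + ((-121 + Z)/(2*Z))/5 = -3 + (-121 + Z)/(10*Z))
t(J(11))*(-39) = ((-121 - 29*(-½))/(10*(-½)))*(-39) = ((⅒)*(-2)*(-121 + 29/2))*(-39) = ((⅒)*(-2)*(-213/2))*(-39) = (213/10)*(-39) = -8307/10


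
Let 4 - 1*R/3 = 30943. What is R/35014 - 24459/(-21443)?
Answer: -27655305/18312322 ≈ -1.5102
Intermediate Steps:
R = -92817 (R = 12 - 3*30943 = 12 - 92829 = -92817)
R/35014 - 24459/(-21443) = -92817/35014 - 24459/(-21443) = -92817*1/35014 - 24459*(-1/21443) = -92817/35014 + 24459/21443 = -27655305/18312322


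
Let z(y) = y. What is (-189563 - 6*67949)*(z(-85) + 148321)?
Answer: -88534988652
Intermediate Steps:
(-189563 - 6*67949)*(z(-85) + 148321) = (-189563 - 6*67949)*(-85 + 148321) = (-189563 - 407694)*148236 = -597257*148236 = -88534988652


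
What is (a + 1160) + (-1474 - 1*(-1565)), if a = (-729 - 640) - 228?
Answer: -346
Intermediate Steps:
a = -1597 (a = -1369 - 228 = -1597)
(a + 1160) + (-1474 - 1*(-1565)) = (-1597 + 1160) + (-1474 - 1*(-1565)) = -437 + (-1474 + 1565) = -437 + 91 = -346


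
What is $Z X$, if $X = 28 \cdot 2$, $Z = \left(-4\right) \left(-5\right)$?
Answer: $1120$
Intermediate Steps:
$Z = 20$
$X = 56$
$Z X = 20 \cdot 56 = 1120$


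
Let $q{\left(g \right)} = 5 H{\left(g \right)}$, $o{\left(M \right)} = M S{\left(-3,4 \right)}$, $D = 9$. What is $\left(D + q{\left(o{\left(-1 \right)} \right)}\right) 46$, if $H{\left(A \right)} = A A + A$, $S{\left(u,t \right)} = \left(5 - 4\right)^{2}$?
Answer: $414$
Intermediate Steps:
$S{\left(u,t \right)} = 1$ ($S{\left(u,t \right)} = 1^{2} = 1$)
$o{\left(M \right)} = M$ ($o{\left(M \right)} = M 1 = M$)
$H{\left(A \right)} = A + A^{2}$ ($H{\left(A \right)} = A^{2} + A = A + A^{2}$)
$q{\left(g \right)} = 5 g \left(1 + g\right)$
$\left(D + q{\left(o{\left(-1 \right)} \right)}\right) 46 = \left(9 + 5 \left(-1\right) \left(1 - 1\right)\right) 46 = \left(9 + 5 \left(-1\right) 0\right) 46 = \left(9 + 0\right) 46 = 9 \cdot 46 = 414$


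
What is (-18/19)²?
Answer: 324/361 ≈ 0.89751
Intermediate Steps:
(-18/19)² = 324/361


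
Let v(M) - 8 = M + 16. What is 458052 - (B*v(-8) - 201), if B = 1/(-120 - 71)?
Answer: 87526339/191 ≈ 4.5825e+5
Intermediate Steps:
B = -1/191 (B = 1/(-191) = -1/191 ≈ -0.0052356)
v(M) = 24 + M (v(M) = 8 + (M + 16) = 8 + (16 + M) = 24 + M)
458052 - (B*v(-8) - 201) = 458052 - (-(24 - 8)/191 - 201) = 458052 - (-1/191*16 - 201) = 458052 - (-16/191 - 201) = 458052 - 1*(-38407/191) = 458052 + 38407/191 = 87526339/191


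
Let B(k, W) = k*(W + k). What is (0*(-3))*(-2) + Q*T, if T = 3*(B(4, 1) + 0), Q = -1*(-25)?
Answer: 1500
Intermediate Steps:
Q = 25
T = 60 (T = 3*(4*(1 + 4) + 0) = 3*(4*5 + 0) = 3*(20 + 0) = 3*20 = 60)
(0*(-3))*(-2) + Q*T = (0*(-3))*(-2) + 25*60 = 0*(-2) + 1500 = 0 + 1500 = 1500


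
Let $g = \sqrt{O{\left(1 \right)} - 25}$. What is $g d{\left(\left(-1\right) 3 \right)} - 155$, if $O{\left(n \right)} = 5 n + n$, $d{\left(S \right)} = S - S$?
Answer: $-155$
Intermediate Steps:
$d{\left(S \right)} = 0$
$O{\left(n \right)} = 6 n$
$g = i \sqrt{19}$ ($g = \sqrt{6 \cdot 1 - 25} = \sqrt{6 - 25} = \sqrt{-19} = i \sqrt{19} \approx 4.3589 i$)
$g d{\left(\left(-1\right) 3 \right)} - 155 = i \sqrt{19} \cdot 0 - 155 = 0 - 155 = -155$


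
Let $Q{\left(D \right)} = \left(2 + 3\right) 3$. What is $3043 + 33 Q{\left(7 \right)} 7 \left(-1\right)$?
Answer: $-422$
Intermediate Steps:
$Q{\left(D \right)} = 15$ ($Q{\left(D \right)} = 5 \cdot 3 = 15$)
$3043 + 33 Q{\left(7 \right)} 7 \left(-1\right) = 3043 + 33 \cdot 15 \cdot 7 \left(-1\right) = 3043 + 495 \left(-7\right) = 3043 - 3465 = -422$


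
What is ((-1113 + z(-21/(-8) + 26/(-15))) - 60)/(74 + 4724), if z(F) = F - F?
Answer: -1173/4798 ≈ -0.24448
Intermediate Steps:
z(F) = 0
((-1113 + z(-21/(-8) + 26/(-15))) - 60)/(74 + 4724) = ((-1113 + 0) - 60)/(74 + 4724) = (-1113 - 60)/4798 = -1173*1/4798 = -1173/4798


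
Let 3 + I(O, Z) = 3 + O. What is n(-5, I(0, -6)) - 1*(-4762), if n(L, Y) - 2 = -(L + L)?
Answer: 4774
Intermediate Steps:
I(O, Z) = O (I(O, Z) = -3 + (3 + O) = O)
n(L, Y) = 2 - 2*L (n(L, Y) = 2 - (L + L) = 2 - 2*L)
n(-5, I(0, -6)) - 1*(-4762) = (2 - 2*(-5)) - 1*(-4762) = (2 + 10) + 4762 = 12 + 4762 = 4774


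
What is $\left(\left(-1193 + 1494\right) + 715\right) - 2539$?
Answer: $-1523$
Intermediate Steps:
$\left(\left(-1193 + 1494\right) + 715\right) - 2539 = \left(301 + 715\right) - 2539 = 1016 - 2539 = -1523$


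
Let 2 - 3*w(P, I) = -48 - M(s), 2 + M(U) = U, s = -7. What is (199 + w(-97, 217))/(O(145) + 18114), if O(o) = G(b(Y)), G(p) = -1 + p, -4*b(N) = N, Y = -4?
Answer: 319/27171 ≈ 0.011740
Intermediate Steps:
M(U) = -2 + U
b(N) = -N/4
O(o) = 0 (O(o) = -1 - ¼*(-4) = -1 + 1 = 0)
w(P, I) = 41/3 (w(P, I) = ⅔ - (-48 - (-2 - 7))/3 = ⅔ - (-48 - 1*(-9))/3 = ⅔ - (-48 + 9)/3 = ⅔ - ⅓*(-39) = ⅔ + 13 = 41/3)
(199 + w(-97, 217))/(O(145) + 18114) = (199 + 41/3)/(0 + 18114) = (638/3)/18114 = (638/3)*(1/18114) = 319/27171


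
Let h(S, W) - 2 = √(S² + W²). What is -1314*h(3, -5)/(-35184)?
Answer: 219/2932 + 219*√34/5864 ≈ 0.29246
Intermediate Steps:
h(S, W) = 2 + √(S² + W²)
-1314*h(3, -5)/(-35184) = -1314*(2 + √(3² + (-5)²))/(-35184) = -1314*(2 + √(9 + 25))*(-1/35184) = -1314*(2 + √34)*(-1/35184) = (-2628 - 1314*√34)*(-1/35184) = 219/2932 + 219*√34/5864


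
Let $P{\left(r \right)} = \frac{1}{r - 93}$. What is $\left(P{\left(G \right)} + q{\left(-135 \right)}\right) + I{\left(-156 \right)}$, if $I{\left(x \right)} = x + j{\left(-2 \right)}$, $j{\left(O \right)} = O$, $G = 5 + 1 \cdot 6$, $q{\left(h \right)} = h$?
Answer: $- \frac{24027}{82} \approx -293.01$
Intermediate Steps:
$G = 11$ ($G = 5 + 6 = 11$)
$P{\left(r \right)} = \frac{1}{-93 + r}$ ($P{\left(r \right)} = \frac{1}{r - 93} = \frac{1}{-93 + r}$)
$I{\left(x \right)} = -2 + x$ ($I{\left(x \right)} = x - 2 = -2 + x$)
$\left(P{\left(G \right)} + q{\left(-135 \right)}\right) + I{\left(-156 \right)} = \left(\frac{1}{-93 + 11} - 135\right) - 158 = \left(\frac{1}{-82} - 135\right) - 158 = \left(- \frac{1}{82} - 135\right) - 158 = - \frac{11071}{82} - 158 = - \frac{24027}{82}$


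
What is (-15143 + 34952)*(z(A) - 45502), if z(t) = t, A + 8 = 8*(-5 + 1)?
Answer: -902141478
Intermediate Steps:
A = -40 (A = -8 + 8*(-5 + 1) = -8 + 8*(-4) = -8 - 32 = -40)
(-15143 + 34952)*(z(A) - 45502) = (-15143 + 34952)*(-40 - 45502) = 19809*(-45542) = -902141478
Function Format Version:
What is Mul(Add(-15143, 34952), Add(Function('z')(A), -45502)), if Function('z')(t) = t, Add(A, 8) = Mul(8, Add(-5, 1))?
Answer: -902141478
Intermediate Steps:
A = -40 (A = Add(-8, Mul(8, Add(-5, 1))) = Add(-8, Mul(8, -4)) = Add(-8, -32) = -40)
Mul(Add(-15143, 34952), Add(Function('z')(A), -45502)) = Mul(Add(-15143, 34952), Add(-40, -45502)) = Mul(19809, -45542) = -902141478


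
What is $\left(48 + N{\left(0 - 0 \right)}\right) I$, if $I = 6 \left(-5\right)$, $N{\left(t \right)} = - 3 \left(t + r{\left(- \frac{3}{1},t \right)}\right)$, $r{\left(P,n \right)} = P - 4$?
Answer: $-2070$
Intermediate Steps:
$r{\left(P,n \right)} = -4 + P$ ($r{\left(P,n \right)} = P - 4 = -4 + P$)
$N{\left(t \right)} = 21 - 3 t$ ($N{\left(t \right)} = - 3 \left(t - \left(4 + \frac{3}{1}\right)\right) = - 3 \left(t - 7\right) = - 3 \left(-7 + t\right) = 21 - 3 t$)
$I = -30$
$\left(48 + N{\left(0 - 0 \right)}\right) I = \left(48 + \left(21 - 3 \left(0 - 0\right)\right)\right) \left(-30\right) = \left(48 + \left(21 - 3 \left(0 + 0\right)\right)\right) \left(-30\right) = \left(48 + \left(21 - 0\right)\right) \left(-30\right) = \left(48 + \left(21 + 0\right)\right) \left(-30\right) = \left(48 + 21\right) \left(-30\right) = 69 \left(-30\right) = -2070$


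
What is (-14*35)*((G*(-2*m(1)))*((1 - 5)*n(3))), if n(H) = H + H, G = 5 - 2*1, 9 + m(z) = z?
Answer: 564480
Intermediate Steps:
m(z) = -9 + z
G = 3 (G = 5 - 2 = 3)
n(H) = 2*H
(-14*35)*((G*(-2*m(1)))*((1 - 5)*n(3))) = (-14*35)*((3*(-2*(-9 + 1)))*((1 - 5)*(2*3))) = -490*3*(-2*(-8))*(-4*6) = -490*3*16*(-24) = -23520*(-24) = -490*(-1152) = 564480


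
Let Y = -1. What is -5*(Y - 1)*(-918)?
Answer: -9180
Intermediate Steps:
-5*(Y - 1)*(-918) = -5*(-1 - 1)*(-918) = -5*(-2)*(-918) = 10*(-918) = -9180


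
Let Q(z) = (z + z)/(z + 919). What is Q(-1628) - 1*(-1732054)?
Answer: 1228029542/709 ≈ 1.7321e+6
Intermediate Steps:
Q(z) = 2*z/(919 + z) (Q(z) = (2*z)/(919 + z) = 2*z/(919 + z))
Q(-1628) - 1*(-1732054) = 2*(-1628)/(919 - 1628) - 1*(-1732054) = 2*(-1628)/(-709) + 1732054 = 2*(-1628)*(-1/709) + 1732054 = 3256/709 + 1732054 = 1228029542/709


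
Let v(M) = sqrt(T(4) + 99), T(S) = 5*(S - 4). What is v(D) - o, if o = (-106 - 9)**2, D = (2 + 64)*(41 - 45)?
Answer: -13225 + 3*sqrt(11) ≈ -13215.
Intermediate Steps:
T(S) = -20 + 5*S (T(S) = 5*(-4 + S) = -20 + 5*S)
D = -264 (D = 66*(-4) = -264)
v(M) = 3*sqrt(11) (v(M) = sqrt((-20 + 5*4) + 99) = sqrt((-20 + 20) + 99) = sqrt(0 + 99) = sqrt(99) = 3*sqrt(11))
o = 13225 (o = (-115)**2 = 13225)
v(D) - o = 3*sqrt(11) - 1*13225 = 3*sqrt(11) - 13225 = -13225 + 3*sqrt(11)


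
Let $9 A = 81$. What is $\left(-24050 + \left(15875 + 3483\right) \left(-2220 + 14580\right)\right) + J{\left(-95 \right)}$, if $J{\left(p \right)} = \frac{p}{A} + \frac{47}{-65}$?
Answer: $\frac{139955878952}{585} \approx 2.3924 \cdot 10^{8}$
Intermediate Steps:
$A = 9$ ($A = \frac{1}{9} \cdot 81 = 9$)
$J{\left(p \right)} = - \frac{47}{65} + \frac{p}{9}$ ($J{\left(p \right)} = \frac{p}{9} + \frac{47}{-65} = p \frac{1}{9} + 47 \left(- \frac{1}{65}\right) = \frac{p}{9} - \frac{47}{65} = - \frac{47}{65} + \frac{p}{9}$)
$\left(-24050 + \left(15875 + 3483\right) \left(-2220 + 14580\right)\right) + J{\left(-95 \right)} = \left(-24050 + \left(15875 + 3483\right) \left(-2220 + 14580\right)\right) + \left(- \frac{47}{65} + \frac{1}{9} \left(-95\right)\right) = \left(-24050 + 19358 \cdot 12360\right) - \frac{6598}{585} = \left(-24050 + 239264880\right) - \frac{6598}{585} = 239240830 - \frac{6598}{585} = \frac{139955878952}{585}$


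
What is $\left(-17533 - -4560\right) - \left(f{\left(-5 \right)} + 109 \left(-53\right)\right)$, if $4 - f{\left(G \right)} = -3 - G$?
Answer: $-7198$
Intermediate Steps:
$f{\left(G \right)} = 7 + G$ ($f{\left(G \right)} = 4 - \left(-3 - G\right) = 4 + \left(3 + G\right) = 7 + G$)
$\left(-17533 - -4560\right) - \left(f{\left(-5 \right)} + 109 \left(-53\right)\right) = \left(-17533 - -4560\right) - \left(\left(7 - 5\right) + 109 \left(-53\right)\right) = \left(-17533 + 4560\right) - \left(2 - 5777\right) = -12973 - -5775 = -12973 + 5775 = -7198$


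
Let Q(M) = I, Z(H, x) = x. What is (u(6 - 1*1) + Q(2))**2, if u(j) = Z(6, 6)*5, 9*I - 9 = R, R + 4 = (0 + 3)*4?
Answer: 82369/81 ≈ 1016.9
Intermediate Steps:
R = 8 (R = -4 + (0 + 3)*4 = -4 + 3*4 = -4 + 12 = 8)
I = 17/9 (I = 1 + (1/9)*8 = 1 + 8/9 = 17/9 ≈ 1.8889)
Q(M) = 17/9
u(j) = 30 (u(j) = 6*5 = 30)
(u(6 - 1*1) + Q(2))**2 = (30 + 17/9)**2 = (287/9)**2 = 82369/81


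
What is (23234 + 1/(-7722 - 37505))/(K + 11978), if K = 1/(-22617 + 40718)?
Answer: 19020605321817/9805836782833 ≈ 1.9397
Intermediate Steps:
K = 1/18101 ≈ 5.5246e-5
(23234 + 1/(-7722 - 37505))/(K + 11978) = (23234 + 1/(-7722 - 37505))/(1/18101 + 11978) = (23234 + 1/(-45227))/(216813779/18101) = (23234 - 1/45227)*(18101/216813779) = (1050804117/45227)*(18101/216813779) = 19020605321817/9805836782833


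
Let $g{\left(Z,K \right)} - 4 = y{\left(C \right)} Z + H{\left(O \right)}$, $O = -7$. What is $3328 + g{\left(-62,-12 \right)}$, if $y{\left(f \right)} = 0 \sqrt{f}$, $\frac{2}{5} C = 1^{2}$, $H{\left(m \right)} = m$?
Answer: $3325$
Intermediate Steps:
$C = \frac{5}{2}$ ($C = \frac{5 \cdot 1^{2}}{2} = \frac{5}{2} \cdot 1 = \frac{5}{2} \approx 2.5$)
$y{\left(f \right)} = 0$
$g{\left(Z,K \right)} = -3$ ($g{\left(Z,K \right)} = 4 - \left(7 + 0 Z\right) = 4 + \left(0 - 7\right) = 4 - 7 = -3$)
$3328 + g{\left(-62,-12 \right)} = 3328 - 3 = 3325$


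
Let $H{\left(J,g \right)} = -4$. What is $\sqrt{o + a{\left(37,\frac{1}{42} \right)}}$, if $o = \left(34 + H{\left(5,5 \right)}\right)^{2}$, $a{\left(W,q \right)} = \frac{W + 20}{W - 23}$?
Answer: $\frac{\sqrt{177198}}{14} \approx 30.068$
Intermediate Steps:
$a{\left(W,q \right)} = \frac{20 + W}{-23 + W}$
$o = 900$ ($o = \left(34 - 4\right)^{2} = 30^{2} = 900$)
$\sqrt{o + a{\left(37,\frac{1}{42} \right)}} = \sqrt{900 + \frac{20 + 37}{-23 + 37}} = \sqrt{900 + \frac{1}{14} \cdot 57} = \sqrt{900 + \frac{57}{14}} = \sqrt{\frac{12657}{14}} = \frac{\sqrt{177198}}{14}$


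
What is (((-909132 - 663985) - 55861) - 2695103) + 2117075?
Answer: -2207006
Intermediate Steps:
(((-909132 - 663985) - 55861) - 2695103) + 2117075 = ((-1573117 - 55861) - 2695103) + 2117075 = (-1628978 - 2695103) + 2117075 = -4324081 + 2117075 = -2207006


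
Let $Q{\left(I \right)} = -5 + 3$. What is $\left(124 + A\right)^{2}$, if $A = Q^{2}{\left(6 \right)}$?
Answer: $16384$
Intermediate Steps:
$Q{\left(I \right)} = -2$
$A = 4$ ($A = \left(-2\right)^{2} = 4$)
$\left(124 + A\right)^{2} = \left(124 + 4\right)^{2} = 128^{2} = 16384$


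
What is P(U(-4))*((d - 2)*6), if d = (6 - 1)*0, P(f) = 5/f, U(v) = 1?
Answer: -60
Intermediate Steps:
d = 0 (d = 5*0 = 0)
P(U(-4))*((d - 2)*6) = (5/1)*((0 - 2)*6) = (5*1)*(-2*6) = 5*(-12) = -60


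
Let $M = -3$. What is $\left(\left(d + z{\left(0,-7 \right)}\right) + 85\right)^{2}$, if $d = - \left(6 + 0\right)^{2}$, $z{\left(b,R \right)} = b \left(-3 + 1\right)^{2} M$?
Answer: $2401$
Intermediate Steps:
$z{\left(b,R \right)} = - 12 b$ ($z{\left(b,R \right)} = b \left(-3 + 1\right)^{2} \left(-3\right) = b \left(-2\right)^{2} \left(-3\right) = b 4 \left(-3\right) = 4 b \left(-3\right) = - 12 b$)
$d = -36$ ($d = - 6^{2} = \left(-1\right) 36 = -36$)
$\left(\left(d + z{\left(0,-7 \right)}\right) + 85\right)^{2} = \left(\left(-36 - 0\right) + 85\right)^{2} = \left(\left(-36 + 0\right) + 85\right)^{2} = \left(-36 + 85\right)^{2} = 49^{2} = 2401$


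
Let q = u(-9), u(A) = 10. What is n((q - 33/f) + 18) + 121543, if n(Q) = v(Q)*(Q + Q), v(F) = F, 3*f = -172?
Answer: 1822021281/14792 ≈ 1.2318e+5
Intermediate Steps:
f = -172/3 (f = (⅓)*(-172) = -172/3 ≈ -57.333)
q = 10
n(Q) = 2*Q² (n(Q) = Q*(Q + Q) = Q*(2*Q) = 2*Q²)
n((q - 33/f) + 18) + 121543 = 2*((10 - 33/(-172/3)) + 18)² + 121543 = 2*((10 - 33*(-3/172)) + 18)² + 121543 = 2*((10 + 99/172) + 18)² + 121543 = 2*(1819/172 + 18)² + 121543 = 2*(4915/172)² + 121543 = 2*(24157225/29584) + 121543 = 24157225/14792 + 121543 = 1822021281/14792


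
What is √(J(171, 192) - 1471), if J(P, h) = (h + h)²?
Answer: √145985 ≈ 382.08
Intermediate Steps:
J(P, h) = 4*h² (J(P, h) = (2*h)² = 4*h²)
√(J(171, 192) - 1471) = √(4*192² - 1471) = √(4*36864 - 1471) = √(147456 - 1471) = √145985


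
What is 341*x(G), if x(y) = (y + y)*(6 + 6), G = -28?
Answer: -229152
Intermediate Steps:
x(y) = 24*y (x(y) = (2*y)*12 = 24*y)
341*x(G) = 341*(24*(-28)) = 341*(-672) = -229152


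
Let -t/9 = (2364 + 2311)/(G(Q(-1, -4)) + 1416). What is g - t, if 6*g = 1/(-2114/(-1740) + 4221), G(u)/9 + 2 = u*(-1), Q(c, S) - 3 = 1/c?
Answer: 10303695575/337946084 ≈ 30.489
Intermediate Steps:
Q(c, S) = 3 + 1/c
G(u) = -18 - 9*u (G(u) = -18 + 9*(u*(-1)) = -18 + 9*(-u) = -18 - 9*u)
g = 145/3673327 (g = 1/(6*(-2114/(-1740) + 4221)) = 1/(6*(-2114*(-1/1740) + 4221)) = 1/(6*(1057/870 + 4221)) = 1/(6*(3673327/870)) = (⅙)*(870/3673327) = 145/3673327 ≈ 3.9474e-5)
t = -2805/92 (t = -9*(2364 + 2311)/((-18 - 9*(3 + 1/(-1))) + 1416) = -42075/((-18 - 9*(3 - 1)) + 1416) = -42075/((-18 - 9*2) + 1416) = -42075/((-18 - 18) + 1416) = -42075/(-36 + 1416) = -42075/1380 = -9*935/276 = -2805/92 ≈ -30.489)
g - t = 145/3673327 - 1*(-2805/92) = 145/3673327 + 2805/92 = 10303695575/337946084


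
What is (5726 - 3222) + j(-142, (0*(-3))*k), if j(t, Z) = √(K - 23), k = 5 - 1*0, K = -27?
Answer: 2504 + 5*I*√2 ≈ 2504.0 + 7.0711*I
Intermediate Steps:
k = 5 (k = 5 + 0 = 5)
j(t, Z) = 5*I*√2 (j(t, Z) = √(-27 - 23) = √(-50) = 5*I*√2)
(5726 - 3222) + j(-142, (0*(-3))*k) = (5726 - 3222) + 5*I*√2 = 2504 + 5*I*√2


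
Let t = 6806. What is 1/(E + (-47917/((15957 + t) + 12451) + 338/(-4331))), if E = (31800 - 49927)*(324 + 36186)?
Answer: -152511834/100934889584087039 ≈ -1.5110e-9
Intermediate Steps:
E = -661816770 (E = -18127*36510 = -661816770)
1/(E + (-47917/((15957 + t) + 12451) + 338/(-4331))) = 1/(-661816770 + (-47917/((15957 + 6806) + 12451) + 338/(-4331))) = 1/(-661816770 + (-47917/(22763 + 12451) + 338*(-1/4331))) = 1/(-661816770 + (-47917/35214 - 338/4331)) = 1/(-661816770 - 219430859/152511834) = 1/(-100934889584087039/152511834) = -152511834/100934889584087039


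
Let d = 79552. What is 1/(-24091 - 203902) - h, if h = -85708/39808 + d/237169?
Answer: 978114663115499/538133220322784 ≈ 1.8176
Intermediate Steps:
h = -4290118659/2360305888 (h = -85708/39808 + 79552/237169 = -85708*1/39808 + 79552*(1/237169) = -21427/9952 + 79552/237169 = -4290118659/2360305888 ≈ -1.8176)
1/(-24091 - 203902) - h = 1/(-24091 - 203902) - 1*(-4290118659/2360305888) = 1/(-227993) + 4290118659/2360305888 = -1/227993 + 4290118659/2360305888 = 978114663115499/538133220322784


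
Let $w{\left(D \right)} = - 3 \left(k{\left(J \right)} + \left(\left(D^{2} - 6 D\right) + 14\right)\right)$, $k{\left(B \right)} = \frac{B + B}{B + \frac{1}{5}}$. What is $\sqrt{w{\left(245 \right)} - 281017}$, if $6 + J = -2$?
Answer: $\frac{2 i \sqrt{19296849}}{13} \approx 675.82 i$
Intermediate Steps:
$J = -8$ ($J = -6 - 2 = -8$)
$k{\left(B \right)} = \frac{2 B}{\frac{1}{5} + B}$ ($k{\left(B \right)} = \frac{2 B}{B + \frac{1}{5}} = \frac{2 B}{\frac{1}{5} + B}$)
$w{\left(D \right)} = - \frac{626}{13} - 3 D^{2} + 18 D$ ($w{\left(D \right)} = - 3 \left(10 \left(-8\right) \frac{1}{1 + 5 \left(-8\right)} + \left(\left(D^{2} - 6 D\right) + 14\right)\right) = - 3 \left(10 \left(-8\right) \frac{1}{1 - 40} + \left(14 + D^{2} - 6 D\right)\right) = - 3 \left(10 \left(-8\right) \frac{1}{-39} + \left(14 + D^{2} - 6 D\right)\right) = - 3 \left(10 \left(-8\right) \left(- \frac{1}{39}\right) + \left(14 + D^{2} - 6 D\right)\right) = - 3 \left(\frac{80}{39} + \left(14 + D^{2} - 6 D\right)\right) = - 3 \left(\frac{626}{39} + D^{2} - 6 D\right) = - \frac{626}{13} - 3 D^{2} + 18 D$)
$\sqrt{w{\left(245 \right)} - 281017} = \sqrt{\left(- \frac{626}{13} - 3 \cdot 245^{2} + 18 \cdot 245\right) - 281017} = \sqrt{\left(- \frac{626}{13} - 180075 + 4410\right) - 281017} = \sqrt{- \frac{2284271}{13} - 281017} = \sqrt{- \frac{5937492}{13}} = \frac{2 i \sqrt{19296849}}{13}$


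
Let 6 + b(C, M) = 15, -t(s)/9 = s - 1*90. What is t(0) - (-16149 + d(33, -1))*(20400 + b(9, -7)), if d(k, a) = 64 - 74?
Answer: 329789841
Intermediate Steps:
d(k, a) = -10
t(s) = 810 - 9*s (t(s) = -9*(s - 1*90) = -9*(s - 90) = -9*(-90 + s) = 810 - 9*s)
b(C, M) = 9 (b(C, M) = -6 + 15 = 9)
t(0) - (-16149 + d(33, -1))*(20400 + b(9, -7)) = (810 - 9*0) - (-16149 - 10)*(20400 + 9) = (810 + 0) - (-16159)*20409 = 810 - 1*(-329789031) = 810 + 329789031 = 329789841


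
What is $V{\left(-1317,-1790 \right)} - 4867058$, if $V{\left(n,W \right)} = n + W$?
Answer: $-4870165$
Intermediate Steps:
$V{\left(n,W \right)} = W + n$
$V{\left(-1317,-1790 \right)} - 4867058 = \left(-1790 - 1317\right) - 4867058 = -3107 - 4867058 = -4870165$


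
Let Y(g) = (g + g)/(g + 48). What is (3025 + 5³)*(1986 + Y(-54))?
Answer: 6312600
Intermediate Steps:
Y(g) = 2*g/(48 + g) (Y(g) = (2*g)/(48 + g) = 2*g/(48 + g))
(3025 + 5³)*(1986 + Y(-54)) = (3025 + 5³)*(1986 + 2*(-54)/(48 - 54)) = (3025 + 125)*(1986 + 2*(-54)/(-6)) = 3150*(1986 + 2*(-54)*(-⅙)) = 3150*(1986 + 18) = 3150*2004 = 6312600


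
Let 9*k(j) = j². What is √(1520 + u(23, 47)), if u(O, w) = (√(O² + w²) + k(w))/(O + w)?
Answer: √(67186630 + 23310*√2)/210 ≈ 39.042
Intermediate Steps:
k(j) = j²/9
u(O, w) = (√(O² + w²) + w²/9)/(O + w)
√(1520 + u(23, 47)) = √(1520 + (√(23² + 47²) + (⅑)*47²)/(23 + 47)) = √(1520 + (√(529 + 2209) + (⅑)*2209)/70) = √(1520 + (√2738 + 2209/9)/70) = √(1520 + (37*√2 + 2209/9)/70) = √(1520 + (2209/9 + 37*√2)/70) = √(1520 + (2209/630 + 37*√2/70)) = √(959809/630 + 37*√2/70)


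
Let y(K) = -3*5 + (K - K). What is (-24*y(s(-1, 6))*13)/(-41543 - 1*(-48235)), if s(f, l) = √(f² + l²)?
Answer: 1170/1673 ≈ 0.69934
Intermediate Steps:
y(K) = -15 (y(K) = -15 + 0 = -15)
(-24*y(s(-1, 6))*13)/(-41543 - 1*(-48235)) = (-24*(-15)*13)/(-41543 - 1*(-48235)) = (360*13)/(-41543 + 48235) = 4680/6692 = 4680*(1/6692) = 1170/1673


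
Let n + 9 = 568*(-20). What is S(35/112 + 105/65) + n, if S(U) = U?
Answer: -2364351/208 ≈ -11367.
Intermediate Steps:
n = -11369 (n = -9 + 568*(-20) = -9 - 11360 = -11369)
S(35/112 + 105/65) + n = (35/112 + 105/65) - 11369 = (35*(1/112) + 105*(1/65)) - 11369 = (5/16 + 21/13) - 11369 = 401/208 - 11369 = -2364351/208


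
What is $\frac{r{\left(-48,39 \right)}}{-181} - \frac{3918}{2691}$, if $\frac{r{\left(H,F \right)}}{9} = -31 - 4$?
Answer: $\frac{46169}{162357} \approx 0.28437$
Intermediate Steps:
$r{\left(H,F \right)} = -315$ ($r{\left(H,F \right)} = 9 \left(-31 - 4\right) = 9 \left(-35\right) = -315$)
$\frac{r{\left(-48,39 \right)}}{-181} - \frac{3918}{2691} = - \frac{315}{-181} - \frac{3918}{2691} = \left(-315\right) \left(- \frac{1}{181}\right) - \frac{1306}{897} = \frac{315}{181} - \frac{1306}{897} = \frac{46169}{162357}$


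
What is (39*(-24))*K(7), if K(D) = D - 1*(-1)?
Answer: -7488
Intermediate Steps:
K(D) = 1 + D (K(D) = D + 1 = 1 + D)
(39*(-24))*K(7) = (39*(-24))*(1 + 7) = -936*8 = -7488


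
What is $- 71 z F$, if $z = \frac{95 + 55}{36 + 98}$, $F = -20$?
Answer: $\frac{106500}{67} \approx 1589.6$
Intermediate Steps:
$z = \frac{75}{67}$ ($z = \frac{150}{134} = 150 \cdot \frac{1}{134} = \frac{75}{67} \approx 1.1194$)
$- 71 z F = \left(-71\right) \frac{75}{67} \left(-20\right) = \left(- \frac{5325}{67}\right) \left(-20\right) = \frac{106500}{67}$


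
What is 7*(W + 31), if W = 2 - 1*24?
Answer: 63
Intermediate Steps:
W = -22 (W = 2 - 24 = -22)
7*(W + 31) = 7*(-22 + 31) = 7*9 = 63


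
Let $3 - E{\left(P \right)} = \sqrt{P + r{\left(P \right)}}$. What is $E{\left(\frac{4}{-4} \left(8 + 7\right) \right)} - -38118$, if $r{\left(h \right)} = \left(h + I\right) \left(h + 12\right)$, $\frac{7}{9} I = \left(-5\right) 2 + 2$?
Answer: $38121 - \frac{\sqrt{2982}}{7} \approx 38113.0$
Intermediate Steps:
$I = - \frac{72}{7}$ ($I = \frac{9 \left(\left(-5\right) 2 + 2\right)}{7} = \frac{9 \left(-10 + 2\right)}{7} = \frac{9}{7} \left(-8\right) = - \frac{72}{7} \approx -10.286$)
$r{\left(h \right)} = \left(12 + h\right) \left(- \frac{72}{7} + h\right)$ ($r{\left(h \right)} = \left(h - \frac{72}{7}\right) \left(h + 12\right) = \left(- \frac{72}{7} + h\right) \left(12 + h\right) = \left(12 + h\right) \left(- \frac{72}{7} + h\right)$)
$E{\left(P \right)} = 3 - \sqrt{- \frac{864}{7} + P^{2} + \frac{19 P}{7}}$ ($E{\left(P \right)} = 3 - \sqrt{P + \left(- \frac{864}{7} + P^{2} + \frac{12 P}{7}\right)} = 3 - \sqrt{- \frac{864}{7} + P^{2} + \frac{19 P}{7}}$)
$E{\left(\frac{4}{-4} \left(8 + 7\right) \right)} - -38118 = \left(3 - \frac{\sqrt{-6048 + 49 \left(\frac{4}{-4} \left(8 + 7\right)\right)^{2} + 133 \frac{4}{-4} \left(8 + 7\right)}}{7}\right) - -38118 = \left(3 - \frac{\sqrt{-6048 + 49 \left(4 \left(- \frac{1}{4}\right) 15\right)^{2} + 133 \cdot 4 \left(- \frac{1}{4}\right) 15}}{7}\right) + 38118 = \left(3 - \frac{\sqrt{-6048 + 49 \left(\left(-1\right) 15\right)^{2} + 133 \left(\left(-1\right) 15\right)}}{7}\right) + 38118 = \left(3 - \frac{\sqrt{-6048 + 49 \left(-15\right)^{2} + 133 \left(-15\right)}}{7}\right) + 38118 = \left(3 - \frac{\sqrt{-6048 + 49 \cdot 225 - 1995}}{7}\right) + 38118 = \left(3 - \frac{\sqrt{-6048 + 11025 - 1995}}{7}\right) + 38118 = \left(3 - \frac{\sqrt{2982}}{7}\right) + 38118 = 38121 - \frac{\sqrt{2982}}{7}$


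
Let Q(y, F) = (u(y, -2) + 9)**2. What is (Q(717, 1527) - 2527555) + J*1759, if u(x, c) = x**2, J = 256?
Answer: 264294676353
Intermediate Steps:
Q(y, F) = (9 + y**2)**2 (Q(y, F) = (y**2 + 9)**2 = (9 + y**2)**2)
(Q(717, 1527) - 2527555) + J*1759 = ((9 + 717**2)**2 - 2527555) + 256*1759 = ((9 + 514089)**2 - 2527555) + 450304 = (514098**2 - 2527555) + 450304 = (264296753604 - 2527555) + 450304 = 264294226049 + 450304 = 264294676353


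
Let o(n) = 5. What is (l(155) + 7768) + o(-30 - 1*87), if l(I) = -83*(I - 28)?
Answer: -2768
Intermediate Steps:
l(I) = 2324 - 83*I (l(I) = -83*(-28 + I) = 2324 - 83*I)
(l(155) + 7768) + o(-30 - 1*87) = ((2324 - 83*155) + 7768) + 5 = ((2324 - 12865) + 7768) + 5 = (-10541 + 7768) + 5 = -2773 + 5 = -2768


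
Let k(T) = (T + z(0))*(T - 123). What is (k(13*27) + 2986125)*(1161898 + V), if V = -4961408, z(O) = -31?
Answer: -11623024048350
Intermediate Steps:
k(T) = (-123 + T)*(-31 + T) (k(T) = (T - 31)*(T - 123) = (-31 + T)*(-123 + T) = (-123 + T)*(-31 + T))
(k(13*27) + 2986125)*(1161898 + V) = ((3813 + (13*27)² - 2002*27) + 2986125)*(1161898 - 4961408) = ((3813 + 351² - 154*351) + 2986125)*(-3799510) = ((3813 + 123201 - 54054) + 2986125)*(-3799510) = (72960 + 2986125)*(-3799510) = 3059085*(-3799510) = -11623024048350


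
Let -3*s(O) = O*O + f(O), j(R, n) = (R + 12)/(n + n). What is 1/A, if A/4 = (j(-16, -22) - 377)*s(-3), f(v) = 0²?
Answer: 11/49752 ≈ 0.00022110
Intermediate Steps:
f(v) = 0
j(R, n) = (12 + R)/(2*n) (j(R, n) = (12 + R)/((2*n)) = (12 + R)*(1/(2*n)) = (12 + R)/(2*n))
s(O) = -O²/3 (s(O) = -(O*O + 0)/3 = -(O² + 0)/3 = -O²/3)
A = 49752/11 (A = 4*(((½)*(12 - 16)/(-22) - 377)*(-⅓*(-3)²)) = 4*(((½)*(-1/22)*(-4) - 377)*(-⅓*9)) = 4*((1/11 - 377)*(-3)) = 4*(-4146/11*(-3)) = 4*(12438/11) = 49752/11 ≈ 4522.9)
1/A = 1/(49752/11) = 11/49752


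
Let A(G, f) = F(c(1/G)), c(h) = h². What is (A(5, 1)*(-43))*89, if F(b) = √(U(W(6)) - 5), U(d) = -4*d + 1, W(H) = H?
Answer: -7654*I*√7 ≈ -20251.0*I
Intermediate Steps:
U(d) = 1 - 4*d
F(b) = 2*I*√7 (F(b) = √((1 - 4*6) - 5) = √((1 - 24) - 5) = √(-23 - 5) = √(-28) = 2*I*√7)
A(G, f) = 2*I*√7
(A(5, 1)*(-43))*89 = ((2*I*√7)*(-43))*89 = -86*I*√7*89 = -7654*I*√7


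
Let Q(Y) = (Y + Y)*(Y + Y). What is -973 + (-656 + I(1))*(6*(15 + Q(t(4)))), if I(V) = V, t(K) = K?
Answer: -311443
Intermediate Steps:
Q(Y) = 4*Y² (Q(Y) = (2*Y)*(2*Y) = 4*Y²)
-973 + (-656 + I(1))*(6*(15 + Q(t(4)))) = -973 + (-656 + 1)*(6*(15 + 4*4²)) = -973 - 3930*(15 + 4*16) = -973 - 3930*(15 + 64) = -973 - 3930*79 = -973 - 655*474 = -973 - 310470 = -311443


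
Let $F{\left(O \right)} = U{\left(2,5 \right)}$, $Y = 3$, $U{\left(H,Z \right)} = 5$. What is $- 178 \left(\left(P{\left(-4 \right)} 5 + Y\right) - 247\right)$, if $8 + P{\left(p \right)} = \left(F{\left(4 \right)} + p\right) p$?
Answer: $54112$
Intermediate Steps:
$F{\left(O \right)} = 5$
$P{\left(p \right)} = -8 + p \left(5 + p\right)$ ($P{\left(p \right)} = -8 + \left(5 + p\right) p = -8 + p \left(5 + p\right)$)
$- 178 \left(\left(P{\left(-4 \right)} 5 + Y\right) - 247\right) = - 178 \left(\left(\left(-8 + \left(-4\right)^{2} + 5 \left(-4\right)\right) 5 + 3\right) - 247\right) = - 178 \left(\left(\left(-8 + 16 - 20\right) 5 + 3\right) - 247\right) = - 178 \left(\left(\left(-12\right) 5 + 3\right) - 247\right) = - 178 \left(\left(-60 + 3\right) - 247\right) = - 178 \left(-57 - 247\right) = \left(-178\right) \left(-304\right) = 54112$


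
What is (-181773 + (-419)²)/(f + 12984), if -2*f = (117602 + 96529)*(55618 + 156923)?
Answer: 12424/45511590903 ≈ 2.7299e-7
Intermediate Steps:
f = -45511616871/2 (f = -(117602 + 96529)*(55618 + 156923)/2 = -214131*212541/2 = -½*45511616871 = -45511616871/2 ≈ -2.2756e+10)
(-181773 + (-419)²)/(f + 12984) = (-181773 + (-419)²)/(-45511616871/2 + 12984) = (-181773 + 175561)/(-45511590903/2) = -6212*(-2/45511590903) = 12424/45511590903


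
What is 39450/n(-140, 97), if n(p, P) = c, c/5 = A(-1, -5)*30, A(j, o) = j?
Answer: -263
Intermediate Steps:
c = -150 (c = 5*(-1*30) = 5*(-30) = -150)
n(p, P) = -150
39450/n(-140, 97) = 39450/(-150) = 39450*(-1/150) = -263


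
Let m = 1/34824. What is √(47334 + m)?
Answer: √14350615343202/17412 ≈ 217.56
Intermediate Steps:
m = 1/34824 ≈ 2.8716e-5
√(47334 + m) = √(47334 + 1/34824) = √(1648359217/34824) = √14350615343202/17412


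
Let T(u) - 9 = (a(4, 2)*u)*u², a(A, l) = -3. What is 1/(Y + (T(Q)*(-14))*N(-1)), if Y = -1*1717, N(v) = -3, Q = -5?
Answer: 1/14411 ≈ 6.9391e-5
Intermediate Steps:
Y = -1717
T(u) = 9 - 3*u³ (T(u) = 9 + (-3*u)*u² = 9 - 3*u³)
1/(Y + (T(Q)*(-14))*N(-1)) = 1/(-1717 + ((9 - 3*(-5)³)*(-14))*(-3)) = 1/(-1717 + ((9 - 3*(-125))*(-14))*(-3)) = 1/(-1717 + ((9 + 375)*(-14))*(-3)) = 1/(-1717 + (384*(-14))*(-3)) = 1/(-1717 - 5376*(-3)) = 1/(-1717 + 16128) = 1/14411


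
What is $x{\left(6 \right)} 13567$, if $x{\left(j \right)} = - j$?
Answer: $-81402$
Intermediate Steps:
$x{\left(6 \right)} 13567 = \left(-1\right) 6 \cdot 13567 = \left(-6\right) 13567 = -81402$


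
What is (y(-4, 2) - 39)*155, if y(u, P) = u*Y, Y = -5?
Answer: -2945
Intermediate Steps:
y(u, P) = -5*u (y(u, P) = u*(-5) = -5*u)
(y(-4, 2) - 39)*155 = (-5*(-4) - 39)*155 = (20 - 39)*155 = -19*155 = -2945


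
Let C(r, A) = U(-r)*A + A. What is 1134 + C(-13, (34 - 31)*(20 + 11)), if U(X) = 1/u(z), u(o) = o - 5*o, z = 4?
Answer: 19539/16 ≈ 1221.2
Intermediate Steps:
u(o) = -4*o
U(X) = -1/16 (U(X) = 1/(-4*4) = 1/(-16) = -1/16)
C(r, A) = 15*A/16 (C(r, A) = -A/16 + A = 15*A/16)
1134 + C(-13, (34 - 31)*(20 + 11)) = 1134 + 15*((34 - 31)*(20 + 11))/16 = 1134 + 15*(3*31)/16 = 1134 + (15/16)*93 = 1134 + 1395/16 = 19539/16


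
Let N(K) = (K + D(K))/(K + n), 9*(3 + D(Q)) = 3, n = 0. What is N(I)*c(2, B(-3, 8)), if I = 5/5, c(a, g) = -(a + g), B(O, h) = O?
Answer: -5/3 ≈ -1.6667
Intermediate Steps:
c(a, g) = -a - g
I = 1 (I = 5*(1/5) = 1)
D(Q) = -8/3 (D(Q) = -3 + (1/9)*3 = -3 + 1/3 = -8/3)
N(K) = (-8/3 + K)/K (N(K) = (K - 8/3)/(K + 0) = (-8/3 + K)/K)
N(I)*c(2, B(-3, 8)) = ((-8/3 + 1)/1)*(-1*2 - 1*(-3)) = (1*(-5/3))*(-2 + 3) = -5/3*1 = -5/3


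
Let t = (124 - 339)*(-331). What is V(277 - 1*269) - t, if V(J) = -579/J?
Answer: -569899/8 ≈ -71237.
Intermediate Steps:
t = 71165 (t = -215*(-331) = 71165)
V(277 - 1*269) - t = -579/(277 - 1*269) - 1*71165 = -579/(277 - 269) - 71165 = -579/8 - 71165 = -569899/8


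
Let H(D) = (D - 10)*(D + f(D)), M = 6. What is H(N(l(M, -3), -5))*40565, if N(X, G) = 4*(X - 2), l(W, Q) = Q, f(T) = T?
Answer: 48678000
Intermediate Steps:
N(X, G) = -8 + 4*X (N(X, G) = 4*(-2 + X) = -8 + 4*X)
H(D) = 2*D*(-10 + D) (H(D) = (D - 10)*(D + D) = (-10 + D)*(2*D) = 2*D*(-10 + D))
H(N(l(M, -3), -5))*40565 = (2*(-8 + 4*(-3))*(-10 + (-8 + 4*(-3))))*40565 = (2*(-8 - 12)*(-10 + (-8 - 12)))*40565 = (2*(-20)*(-10 - 20))*40565 = (2*(-20)*(-30))*40565 = 1200*40565 = 48678000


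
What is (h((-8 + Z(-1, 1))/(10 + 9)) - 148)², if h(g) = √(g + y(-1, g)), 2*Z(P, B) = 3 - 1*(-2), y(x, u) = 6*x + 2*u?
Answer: 832091/38 - 444*I*√1102/19 ≈ 21897.0 - 775.75*I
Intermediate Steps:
y(x, u) = 2*u + 6*x
Z(P, B) = 5/2 (Z(P, B) = (3 - 1*(-2))/2 = (3 + 2)/2 = (½)*5 = 5/2)
h(g) = √(-6 + 3*g) (h(g) = √(g + (2*g + 6*(-1))) = √(g + (2*g - 6)) = √(g + (-6 + 2*g)) = √(-6 + 3*g))
(h((-8 + Z(-1, 1))/(10 + 9)) - 148)² = (√(-6 + 3*((-8 + 5/2)/(10 + 9))) - 148)² = (√(-6 + 3*(-11/2/19)) - 148)² = (√(-6 + 3*(-11/2*1/19)) - 148)² = (√(-6 + 3*(-11/38)) - 148)² = (√(-6 - 33/38) - 148)² = (√(-261/38) - 148)² = (3*I*√1102/38 - 148)² = (-148 + 3*I*√1102/38)²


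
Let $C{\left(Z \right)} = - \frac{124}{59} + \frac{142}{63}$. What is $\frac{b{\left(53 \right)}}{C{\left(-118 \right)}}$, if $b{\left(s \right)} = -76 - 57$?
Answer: $- \frac{494361}{566} \approx -873.43$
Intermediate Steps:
$b{\left(s \right)} = -133$
$C{\left(Z \right)} = \frac{566}{3717}$ ($C{\left(Z \right)} = \left(-124\right) \frac{1}{59} + 142 \cdot \frac{1}{63} = - \frac{124}{59} + \frac{142}{63} = \frac{566}{3717}$)
$\frac{b{\left(53 \right)}}{C{\left(-118 \right)}} = - \frac{133}{\frac{566}{3717}} = \left(-133\right) \frac{3717}{566} = - \frac{494361}{566}$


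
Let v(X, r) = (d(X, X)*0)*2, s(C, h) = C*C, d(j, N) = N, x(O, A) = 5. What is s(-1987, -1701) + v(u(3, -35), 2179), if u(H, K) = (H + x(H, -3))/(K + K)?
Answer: 3948169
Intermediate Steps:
s(C, h) = C²
u(H, K) = (5 + H)/(2*K) (u(H, K) = (H + 5)/(K + K) = (5 + H)/((2*K)) = (5 + H)*(1/(2*K)) = (5 + H)/(2*K))
v(X, r) = 0 (v(X, r) = (X*0)*2 = 0*2 = 0)
s(-1987, -1701) + v(u(3, -35), 2179) = (-1987)² + 0 = 3948169 + 0 = 3948169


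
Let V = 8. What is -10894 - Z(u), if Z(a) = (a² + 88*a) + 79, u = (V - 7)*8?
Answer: -11741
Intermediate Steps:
u = 8 (u = (8 - 7)*8 = 1*8 = 8)
Z(a) = 79 + a² + 88*a
-10894 - Z(u) = -10894 - (79 + 8² + 88*8) = -10894 - (79 + 64 + 704) = -10894 - 1*847 = -10894 - 847 = -11741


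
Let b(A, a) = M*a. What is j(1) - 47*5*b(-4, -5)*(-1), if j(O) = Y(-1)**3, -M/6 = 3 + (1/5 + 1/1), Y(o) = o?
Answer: 29609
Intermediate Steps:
M = -126/5 (M = -6*(3 + (1/5 + 1/1)) = -6*(3 + (1*(1/5) + 1*1)) = -6*(3 + (1/5 + 1)) = -6*(3 + 6/5) = -6*21/5 = -126/5 ≈ -25.200)
b(A, a) = -126*a/5
j(O) = -1 (j(O) = (-1)**3 = -1)
j(1) - 47*5*b(-4, -5)*(-1) = -1 - 47*5*(-126/5*(-5))*(-1) = -1 - 47*5*126*(-1) = -1 - 29610*(-1) = -1 - 47*(-630) = -1 + 29610 = 29609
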